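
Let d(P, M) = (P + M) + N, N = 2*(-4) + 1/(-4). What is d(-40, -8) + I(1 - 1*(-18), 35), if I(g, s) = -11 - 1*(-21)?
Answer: -185/4 ≈ -46.250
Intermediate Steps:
N = -33/4 (N = -8 + 1*(-¼) = -8 - ¼ = -33/4 ≈ -8.2500)
d(P, M) = -33/4 + M + P (d(P, M) = (P + M) - 33/4 = (M + P) - 33/4 = -33/4 + M + P)
I(g, s) = 10 (I(g, s) = -11 + 21 = 10)
d(-40, -8) + I(1 - 1*(-18), 35) = (-33/4 - 8 - 40) + 10 = -225/4 + 10 = -185/4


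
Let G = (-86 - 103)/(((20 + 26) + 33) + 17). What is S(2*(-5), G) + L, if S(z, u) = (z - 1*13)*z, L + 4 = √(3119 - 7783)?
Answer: 226 + 2*I*√1166 ≈ 226.0 + 68.293*I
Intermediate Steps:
L = -4 + 2*I*√1166 (L = -4 + √(3119 - 7783) = -4 + √(-4664) = -4 + 2*I*√1166 ≈ -4.0 + 68.293*I)
G = -63/32 (G = -189/((46 + 33) + 17) = -189/(79 + 17) = -189/96 = -189*1/96 = -63/32 ≈ -1.9688)
S(z, u) = z*(-13 + z) (S(z, u) = (z - 13)*z = (-13 + z)*z = z*(-13 + z))
S(2*(-5), G) + L = (2*(-5))*(-13 + 2*(-5)) + (-4 + 2*I*√1166) = -10*(-13 - 10) + (-4 + 2*I*√1166) = -10*(-23) + (-4 + 2*I*√1166) = 230 + (-4 + 2*I*√1166) = 226 + 2*I*√1166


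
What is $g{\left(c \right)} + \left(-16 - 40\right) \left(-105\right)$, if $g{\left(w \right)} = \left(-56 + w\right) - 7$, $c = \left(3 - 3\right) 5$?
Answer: $5817$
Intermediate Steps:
$c = 0$ ($c = 0 \cdot 5 = 0$)
$g{\left(w \right)} = -63 + w$
$g{\left(c \right)} + \left(-16 - 40\right) \left(-105\right) = \left(-63 + 0\right) + \left(-16 - 40\right) \left(-105\right) = -63 - -5880 = -63 + 5880 = 5817$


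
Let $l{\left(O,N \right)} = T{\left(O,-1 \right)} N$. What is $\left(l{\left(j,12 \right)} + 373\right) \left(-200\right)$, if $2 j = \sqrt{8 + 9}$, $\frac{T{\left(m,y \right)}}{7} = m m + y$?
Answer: $-129200$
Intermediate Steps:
$T{\left(m,y \right)} = 7 y + 7 m^{2}$ ($T{\left(m,y \right)} = 7 \left(m m + y\right) = 7 \left(m^{2} + y\right) = 7 \left(y + m^{2}\right) = 7 y + 7 m^{2}$)
$j = \frac{\sqrt{17}}{2}$ ($j = \frac{\sqrt{8 + 9}}{2} = \frac{\sqrt{17}}{2} \approx 2.0616$)
$l{\left(O,N \right)} = N \left(-7 + 7 O^{2}\right)$ ($l{\left(O,N \right)} = \left(7 \left(-1\right) + 7 O^{2}\right) N = \left(-7 + 7 O^{2}\right) N = N \left(-7 + 7 O^{2}\right)$)
$\left(l{\left(j,12 \right)} + 373\right) \left(-200\right) = \left(7 \cdot 12 \left(-1 + \left(\frac{\sqrt{17}}{2}\right)^{2}\right) + 373\right) \left(-200\right) = \left(7 \cdot 12 \left(-1 + \frac{17}{4}\right) + 373\right) \left(-200\right) = \left(7 \cdot 12 \cdot \frac{13}{4} + 373\right) \left(-200\right) = \left(273 + 373\right) \left(-200\right) = 646 \left(-200\right) = -129200$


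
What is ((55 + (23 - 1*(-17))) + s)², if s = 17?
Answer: 12544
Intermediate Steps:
((55 + (23 - 1*(-17))) + s)² = ((55 + (23 - 1*(-17))) + 17)² = ((55 + (23 + 17)) + 17)² = ((55 + 40) + 17)² = (95 + 17)² = 112² = 12544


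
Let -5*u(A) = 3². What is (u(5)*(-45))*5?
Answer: 405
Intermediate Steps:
u(A) = -9/5 (u(A) = -⅕*3² = -⅕*9 = -9/5)
(u(5)*(-45))*5 = -9/5*(-45)*5 = 81*5 = 405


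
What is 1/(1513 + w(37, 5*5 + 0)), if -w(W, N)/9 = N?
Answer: 1/1288 ≈ 0.00077640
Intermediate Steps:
w(W, N) = -9*N
1/(1513 + w(37, 5*5 + 0)) = 1/(1513 - 9*(5*5 + 0)) = 1/(1513 - 9*(25 + 0)) = 1/(1513 - 9*25) = 1/(1513 - 225) = 1/1288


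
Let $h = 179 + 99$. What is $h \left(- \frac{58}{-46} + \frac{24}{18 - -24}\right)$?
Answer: $\frac{82010}{161} \approx 509.38$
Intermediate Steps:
$h = 278$
$h \left(- \frac{58}{-46} + \frac{24}{18 - -24}\right) = 278 \left(- \frac{58}{-46} + \frac{24}{18 - -24}\right) = 278 \left(\left(-58\right) \left(- \frac{1}{46}\right) + \frac{24}{18 + 24}\right) = 278 \left(\frac{29}{23} + \frac{24}{42}\right) = 278 \left(\frac{29}{23} + 24 \cdot \frac{1}{42}\right) = 278 \left(\frac{29}{23} + \frac{4}{7}\right) = 278 \cdot \frac{295}{161} = \frac{82010}{161}$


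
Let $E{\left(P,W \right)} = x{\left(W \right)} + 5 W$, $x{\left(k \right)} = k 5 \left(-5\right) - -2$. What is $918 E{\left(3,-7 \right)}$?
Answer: $130356$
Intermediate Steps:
$x{\left(k \right)} = 2 - 25 k$ ($x{\left(k \right)} = 5 k \left(-5\right) + 2 = - 25 k + 2 = 2 - 25 k$)
$E{\left(P,W \right)} = 2 - 20 W$ ($E{\left(P,W \right)} = \left(2 - 25 W\right) + 5 W = 2 - 20 W$)
$918 E{\left(3,-7 \right)} = 918 \left(2 - -140\right) = 918 \left(2 + 140\right) = 918 \cdot 142 = 130356$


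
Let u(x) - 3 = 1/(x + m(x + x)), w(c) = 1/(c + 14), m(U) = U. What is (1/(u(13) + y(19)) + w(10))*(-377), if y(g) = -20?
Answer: 51649/7944 ≈ 6.5016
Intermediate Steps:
w(c) = 1/(14 + c)
u(x) = 3 + 1/(3*x) (u(x) = 3 + 1/(x + (x + x)) = 3 + 1/(x + 2*x) = 3 + 1/(3*x))
(1/(u(13) + y(19)) + w(10))*(-377) = (1/((3 + (⅓)/13) - 20) + 1/(14 + 10))*(-377) = (1/((3 + (⅓)*(1/13)) - 20) + 1/24)*(-377) = (1/((3 + 1/39) - 20) + 1/24)*(-377) = (1/(118/39 - 20) + 1/24)*(-377) = (1/(-662/39) + 1/24)*(-377) = (-39/662 + 1/24)*(-377) = -137/7944*(-377) = 51649/7944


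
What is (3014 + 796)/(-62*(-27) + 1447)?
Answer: 3810/3121 ≈ 1.2208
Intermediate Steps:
(3014 + 796)/(-62*(-27) + 1447) = 3810/(1674 + 1447) = 3810/3121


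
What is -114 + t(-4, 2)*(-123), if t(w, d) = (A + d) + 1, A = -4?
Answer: 9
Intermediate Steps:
t(w, d) = -3 + d (t(w, d) = (-4 + d) + 1 = -3 + d)
-114 + t(-4, 2)*(-123) = -114 + (-3 + 2)*(-123) = -114 - 1*(-123) = -114 + 123 = 9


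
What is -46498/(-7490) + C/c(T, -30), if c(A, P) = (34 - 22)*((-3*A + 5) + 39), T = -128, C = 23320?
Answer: 241519/22470 ≈ 10.749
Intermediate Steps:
c(A, P) = 528 - 36*A (c(A, P) = 12*((5 - 3*A) + 39) = 12*(44 - 3*A) = 528 - 36*A)
-46498/(-7490) + C/c(T, -30) = -46498/(-7490) + 23320/(528 - 36*(-128)) = -46498*(-1/7490) + 23320/(528 + 4608) = 23249/3745 + 23320/5136 = 23249/3745 + 23320*(1/5136) = 23249/3745 + 2915/642 = 241519/22470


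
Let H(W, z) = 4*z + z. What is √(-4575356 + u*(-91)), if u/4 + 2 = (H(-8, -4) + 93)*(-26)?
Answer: 2*I*√970939 ≈ 1970.7*I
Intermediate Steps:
H(W, z) = 5*z
u = -7600 (u = -8 + 4*((5*(-4) + 93)*(-26)) = -8 + 4*((-20 + 93)*(-26)) = -8 + 4*(73*(-26)) = -8 + 4*(-1898) = -8 - 7592 = -7600)
√(-4575356 + u*(-91)) = √(-4575356 - 7600*(-91)) = √(-4575356 + 691600) = √(-3883756) = 2*I*√970939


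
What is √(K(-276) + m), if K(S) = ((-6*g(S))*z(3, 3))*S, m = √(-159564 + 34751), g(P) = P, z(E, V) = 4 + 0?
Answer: √(-1828224 + I*√124813) ≈ 0.13 + 1352.1*I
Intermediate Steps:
z(E, V) = 4
m = I*√124813 (m = √(-124813) = I*√124813 ≈ 353.29*I)
K(S) = -24*S² (K(S) = (-6*S*4)*S = (-24*S)*S = -24*S²)
√(K(-276) + m) = √(-24*(-276)² + I*√124813) = √(-24*76176 + I*√124813) = √(-1828224 + I*√124813)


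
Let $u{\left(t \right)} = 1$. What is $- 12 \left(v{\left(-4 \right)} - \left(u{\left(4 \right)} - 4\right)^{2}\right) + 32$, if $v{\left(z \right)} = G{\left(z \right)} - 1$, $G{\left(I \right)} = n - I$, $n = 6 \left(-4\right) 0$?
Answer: $104$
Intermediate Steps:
$n = 0$ ($n = \left(-24\right) 0 = 0$)
$G{\left(I \right)} = - I$ ($G{\left(I \right)} = 0 - I = - I$)
$v{\left(z \right)} = -1 - z$ ($v{\left(z \right)} = - z - 1 = -1 - z$)
$- 12 \left(v{\left(-4 \right)} - \left(u{\left(4 \right)} - 4\right)^{2}\right) + 32 = - 12 \left(\left(-1 - -4\right) - \left(1 - 4\right)^{2}\right) + 32 = - 12 \left(\left(-1 + 4\right) - \left(-3\right)^{2}\right) + 32 = - 12 \left(3 - 9\right) + 32 = \left(-12\right) \left(-6\right) + 32 = 72 + 32 = 104$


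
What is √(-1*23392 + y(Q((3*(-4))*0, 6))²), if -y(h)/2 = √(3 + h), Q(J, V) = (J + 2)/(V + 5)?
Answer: 2*I*√707223/11 ≈ 152.9*I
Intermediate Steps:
Q(J, V) = (2 + J)/(5 + V)
y(h) = -2*√(3 + h)
√(-1*23392 + y(Q((3*(-4))*0, 6))²) = √(-1*23392 + (-2*√(3 + (2 + (3*(-4))*0)/(5 + 6)))²) = √(-23392 + (-2*√(3 + (2 - 12*0)/11))²) = √(-23392 + (-2*√(3 + (2 + 0)/11))²) = √(-23392 + (-2*√(3 + (1/11)*2))²) = √(-23392 + (-2*√(3 + 2/11))²) = √(-23392 + (-2*√385/11)²) = √(-23392 + 140/11) = √(-257172/11) = 2*I*√707223/11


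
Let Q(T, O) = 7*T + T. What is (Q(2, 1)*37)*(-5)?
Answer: -2960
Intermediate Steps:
Q(T, O) = 8*T
(Q(2, 1)*37)*(-5) = ((8*2)*37)*(-5) = (16*37)*(-5) = 592*(-5) = -2960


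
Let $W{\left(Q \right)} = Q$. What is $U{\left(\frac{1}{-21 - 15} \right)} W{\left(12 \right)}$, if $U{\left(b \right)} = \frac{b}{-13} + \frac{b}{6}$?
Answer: $- \frac{7}{234} \approx -0.029915$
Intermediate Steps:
$U{\left(b \right)} = \frac{7 b}{78}$ ($U{\left(b \right)} = b \left(- \frac{1}{13}\right) + b \frac{1}{6} = - \frac{b}{13} + \frac{b}{6} = \frac{7 b}{78}$)
$U{\left(\frac{1}{-21 - 15} \right)} W{\left(12 \right)} = \frac{7}{78 \left(-21 - 15\right)} 12 = \frac{7}{78 \left(-36\right)} 12 = \frac{7}{78} \left(- \frac{1}{36}\right) 12 = \left(- \frac{7}{2808}\right) 12 = - \frac{7}{234}$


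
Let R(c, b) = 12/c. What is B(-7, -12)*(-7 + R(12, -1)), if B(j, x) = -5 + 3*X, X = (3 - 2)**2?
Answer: 12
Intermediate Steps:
X = 1 (X = 1**2 = 1)
B(j, x) = -2 (B(j, x) = -5 + 3*1 = -5 + 3 = -2)
B(-7, -12)*(-7 + R(12, -1)) = -2*(-7 + 12/12) = -2*(-7 + 12*(1/12)) = -2*(-7 + 1) = -2*(-6) = 12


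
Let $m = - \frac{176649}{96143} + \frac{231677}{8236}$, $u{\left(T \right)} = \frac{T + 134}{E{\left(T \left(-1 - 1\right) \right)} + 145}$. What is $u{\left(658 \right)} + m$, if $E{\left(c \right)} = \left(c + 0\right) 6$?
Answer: $\frac{160742801926481}{6137503380748} \approx 26.19$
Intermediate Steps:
$E{\left(c \right)} = 6 c$ ($E{\left(c \right)} = c 6 = 6 c$)
$u{\left(T \right)} = \frac{134 + T}{145 - 12 T}$ ($u{\left(T \right)} = \frac{T + 134}{6 T \left(-1 - 1\right) + 145} = \frac{134 + T}{6 T \left(-2\right) + 145} = \frac{134 + T}{6 \left(- 2 T\right) + 145} = \frac{134 + T}{- 12 T + 145} = \frac{134 + T}{145 - 12 T}$)
$m = \frac{20819240647}{791833748}$ ($m = \left(-176649\right) \frac{1}{96143} + 231677 \cdot \frac{1}{8236} = - \frac{176649}{96143} + \frac{231677}{8236} = \frac{20819240647}{791833748} \approx 26.292$)
$u{\left(658 \right)} + m = \frac{134 + 658}{145 - 7896} + \frac{20819240647}{791833748} = \frac{1}{145 - 7896} \cdot 792 + \frac{20819240647}{791833748} = \frac{1}{-7751} \cdot 792 + \frac{20819240647}{791833748} = \left(- \frac{1}{7751}\right) 792 + \frac{20819240647}{791833748} = - \frac{792}{7751} + \frac{20819240647}{791833748} = \frac{160742801926481}{6137503380748}$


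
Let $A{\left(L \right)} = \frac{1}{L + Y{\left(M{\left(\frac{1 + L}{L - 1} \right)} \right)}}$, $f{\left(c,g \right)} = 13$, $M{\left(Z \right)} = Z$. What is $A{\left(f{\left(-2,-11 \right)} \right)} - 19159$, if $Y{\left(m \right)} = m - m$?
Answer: $- \frac{249066}{13} \approx -19159.0$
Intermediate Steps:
$Y{\left(m \right)} = 0$
$A{\left(L \right)} = \frac{1}{L}$ ($A{\left(L \right)} = \frac{1}{L + 0} = \frac{1}{L}$)
$A{\left(f{\left(-2,-11 \right)} \right)} - 19159 = \frac{1}{13} - 19159 = - \frac{249066}{13}$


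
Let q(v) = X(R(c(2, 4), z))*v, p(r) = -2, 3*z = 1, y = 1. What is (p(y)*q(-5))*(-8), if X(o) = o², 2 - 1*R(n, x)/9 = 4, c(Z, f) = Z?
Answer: -25920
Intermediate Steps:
z = ⅓ (z = (⅓)*1 = ⅓ ≈ 0.33333)
R(n, x) = -18 (R(n, x) = 18 - 9*4 = 18 - 36 = -18)
q(v) = 324*v (q(v) = (-18)²*v = 324*v)
(p(y)*q(-5))*(-8) = -648*(-5)*(-8) = -2*(-1620)*(-8) = 3240*(-8) = -25920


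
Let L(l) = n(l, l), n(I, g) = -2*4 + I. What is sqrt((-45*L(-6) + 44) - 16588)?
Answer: I*sqrt(15914) ≈ 126.15*I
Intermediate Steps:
n(I, g) = -8 + I
L(l) = -8 + l
sqrt((-45*L(-6) + 44) - 16588) = sqrt((-45*(-8 - 6) + 44) - 16588) = sqrt((-45*(-14) + 44) - 16588) = sqrt((630 + 44) - 16588) = sqrt(674 - 16588) = sqrt(-15914) = I*sqrt(15914)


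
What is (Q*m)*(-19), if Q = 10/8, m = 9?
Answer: -855/4 ≈ -213.75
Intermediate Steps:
Q = 5/4 (Q = 10*(⅛) = 5/4 ≈ 1.2500)
(Q*m)*(-19) = ((5/4)*9)*(-19) = (45/4)*(-19) = -855/4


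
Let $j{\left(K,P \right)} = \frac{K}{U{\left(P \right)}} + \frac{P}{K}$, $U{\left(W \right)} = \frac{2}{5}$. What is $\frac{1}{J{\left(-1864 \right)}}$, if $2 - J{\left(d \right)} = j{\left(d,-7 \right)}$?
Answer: $\frac{1864}{8689961} \approx 0.0002145$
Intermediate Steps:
$U{\left(W \right)} = \frac{2}{5}$ ($U{\left(W \right)} = 2 \cdot \frac{1}{5} = \frac{2}{5}$)
$j{\left(K,P \right)} = \frac{5 K}{2} + \frac{P}{K}$ ($j{\left(K,P \right)} = \frac{K}{\frac{2}{5}} + \frac{P}{K} = K \frac{5}{2} + \frac{P}{K} = \frac{5 K}{2} + \frac{P}{K}$)
$J{\left(d \right)} = 2 + \frac{7}{d} - \frac{5 d}{2}$ ($J{\left(d \right)} = 2 - \left(\frac{5 d}{2} - \frac{7}{d}\right) = 2 - \left(- \frac{7}{d} + \frac{5 d}{2}\right) = 2 + \frac{7}{d} - \frac{5 d}{2}$)
$\frac{1}{J{\left(-1864 \right)}} = \frac{1}{2 + \frac{7}{-1864} - -4660} = \frac{1}{2 + 7 \left(- \frac{1}{1864}\right) + 4660} = \frac{1}{2 - \frac{7}{1864} + 4660} = \frac{1}{\frac{8689961}{1864}} = \frac{1864}{8689961}$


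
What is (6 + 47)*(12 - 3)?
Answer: 477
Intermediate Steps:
(6 + 47)*(12 - 3) = 53*9 = 477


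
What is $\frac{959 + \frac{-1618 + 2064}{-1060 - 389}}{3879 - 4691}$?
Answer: $- \frac{1389145}{1176588} \approx -1.1807$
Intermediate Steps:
$\frac{959 + \frac{-1618 + 2064}{-1060 - 389}}{3879 - 4691} = \frac{959 + \frac{446}{-1449}}{-812} = \left(959 + 446 \left(- \frac{1}{1449}\right)\right) \left(- \frac{1}{812}\right) = \left(959 - \frac{446}{1449}\right) \left(- \frac{1}{812}\right) = \frac{1389145}{1449} \left(- \frac{1}{812}\right) = - \frac{1389145}{1176588}$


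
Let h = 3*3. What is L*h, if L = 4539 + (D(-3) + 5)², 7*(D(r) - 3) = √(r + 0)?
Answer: 2029896/49 + 144*I*√3/7 ≈ 41426.0 + 35.631*I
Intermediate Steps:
D(r) = 3 + √r/7 (D(r) = 3 + √(r + 0)/7 = 3 + √r/7)
h = 9
L = 4539 + (8 + I*√3/7)² (L = 4539 + ((3 + √(-3)/7) + 5)² = 4539 + ((3 + (I*√3)/7) + 5)² = 4539 + ((3 + I*√3/7) + 5)² = 4539 + (8 + I*√3/7)² ≈ 4602.9 + 3.959*I)
L*h = (225544/49 + 16*I*√3/7)*9 = 2029896/49 + 144*I*√3/7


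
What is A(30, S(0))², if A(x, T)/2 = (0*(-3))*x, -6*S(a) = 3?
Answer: 0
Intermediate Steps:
S(a) = -½ (S(a) = -⅙*3 = -½)
A(x, T) = 0 (A(x, T) = 2*((0*(-3))*x) = 2*(0*x) = 2*0 = 0)
A(30, S(0))² = 0² = 0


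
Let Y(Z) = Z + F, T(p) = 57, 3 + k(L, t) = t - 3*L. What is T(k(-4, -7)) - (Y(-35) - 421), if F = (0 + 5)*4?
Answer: 493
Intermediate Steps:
k(L, t) = -3 + t - 3*L (k(L, t) = -3 + (t - 3*L) = -3 + t - 3*L)
F = 20 (F = 5*4 = 20)
Y(Z) = 20 + Z (Y(Z) = Z + 20 = 20 + Z)
T(k(-4, -7)) - (Y(-35) - 421) = 57 - ((20 - 35) - 421) = 57 - (-15 - 421) = 57 - 1*(-436) = 57 + 436 = 493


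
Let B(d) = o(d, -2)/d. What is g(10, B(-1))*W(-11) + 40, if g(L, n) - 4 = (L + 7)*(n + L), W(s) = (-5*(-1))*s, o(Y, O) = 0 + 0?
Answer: -9530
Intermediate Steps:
o(Y, O) = 0
B(d) = 0 (B(d) = 0/d = 0)
W(s) = 5*s
g(L, n) = 4 + (7 + L)*(L + n) (g(L, n) = 4 + (L + 7)*(n + L) = 4 + (7 + L)*(L + n))
g(10, B(-1))*W(-11) + 40 = (4 + 10² + 7*10 + 7*0 + 10*0)*(5*(-11)) + 40 = (4 + 100 + 70 + 0 + 0)*(-55) + 40 = 174*(-55) + 40 = -9570 + 40 = -9530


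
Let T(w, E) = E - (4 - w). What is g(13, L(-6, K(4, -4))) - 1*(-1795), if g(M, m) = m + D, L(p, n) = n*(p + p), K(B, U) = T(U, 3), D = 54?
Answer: 1909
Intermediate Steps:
T(w, E) = -4 + E + w (T(w, E) = E + (-4 + w) = -4 + E + w)
K(B, U) = -1 + U (K(B, U) = -4 + 3 + U = -1 + U)
L(p, n) = 2*n*p (L(p, n) = n*(2*p) = 2*n*p)
g(M, m) = 54 + m (g(M, m) = m + 54 = 54 + m)
g(13, L(-6, K(4, -4))) - 1*(-1795) = (54 + 2*(-1 - 4)*(-6)) - 1*(-1795) = (54 + 2*(-5)*(-6)) + 1795 = (54 + 60) + 1795 = 114 + 1795 = 1909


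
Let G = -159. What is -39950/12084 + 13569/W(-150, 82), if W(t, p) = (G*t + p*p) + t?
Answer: -262867751/91910904 ≈ -2.8600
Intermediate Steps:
W(t, p) = p**2 - 158*t (W(t, p) = (-159*t + p*p) + t = (-159*t + p**2) + t = (p**2 - 159*t) + t = p**2 - 158*t)
-39950/12084 + 13569/W(-150, 82) = -39950/12084 + 13569/(82**2 - 158*(-150)) = -39950*1/12084 + 13569/(6724 + 23700) = -19975/6042 + 13569/30424 = -262867751/91910904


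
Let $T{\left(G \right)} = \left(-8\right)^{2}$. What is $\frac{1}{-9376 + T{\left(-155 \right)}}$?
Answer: $- \frac{1}{9312} \approx -0.00010739$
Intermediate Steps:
$T{\left(G \right)} = 64$
$\frac{1}{-9376 + T{\left(-155 \right)}} = \frac{1}{-9376 + 64} = \frac{1}{-9312} = - \frac{1}{9312}$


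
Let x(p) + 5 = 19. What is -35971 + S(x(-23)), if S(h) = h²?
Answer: -35775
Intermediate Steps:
x(p) = 14 (x(p) = -5 + 19 = 14)
-35971 + S(x(-23)) = -35971 + 14² = -35971 + 196 = -35775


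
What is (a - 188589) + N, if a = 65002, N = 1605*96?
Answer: 30493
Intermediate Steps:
N = 154080
(a - 188589) + N = (65002 - 188589) + 154080 = -123587 + 154080 = 30493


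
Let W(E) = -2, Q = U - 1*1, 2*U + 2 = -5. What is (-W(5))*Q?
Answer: -9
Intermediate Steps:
U = -7/2 (U = -1 + (½)*(-5) = -1 - 5/2 = -7/2 ≈ -3.5000)
Q = -9/2 (Q = -7/2 - 1*1 = -7/2 - 1 = -9/2 ≈ -4.5000)
(-W(5))*Q = -1*(-2)*(-9/2) = 2*(-9/2) = -9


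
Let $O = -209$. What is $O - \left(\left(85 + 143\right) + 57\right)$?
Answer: $-494$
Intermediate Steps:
$O - \left(\left(85 + 143\right) + 57\right) = -209 - \left(\left(85 + 143\right) + 57\right) = -209 - \left(228 + 57\right) = -209 - 285 = -494$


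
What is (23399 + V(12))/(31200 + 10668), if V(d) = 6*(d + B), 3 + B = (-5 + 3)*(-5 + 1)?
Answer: 23501/41868 ≈ 0.56131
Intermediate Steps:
B = 5 (B = -3 + (-5 + 3)*(-5 + 1) = -3 - 2*(-4) = -3 + 8 = 5)
V(d) = 30 + 6*d (V(d) = 6*(d + 5) = 6*(5 + d) = 30 + 6*d)
(23399 + V(12))/(31200 + 10668) = (23399 + (30 + 6*12))/(31200 + 10668) = (23399 + (30 + 72))/41868 = (23399 + 102)*(1/41868) = 23501*(1/41868) = 23501/41868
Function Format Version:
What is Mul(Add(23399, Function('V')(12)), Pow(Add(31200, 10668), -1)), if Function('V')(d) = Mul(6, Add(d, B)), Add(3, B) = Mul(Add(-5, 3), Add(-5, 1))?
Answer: Rational(23501, 41868) ≈ 0.56131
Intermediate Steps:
B = 5 (B = Add(-3, Mul(Add(-5, 3), Add(-5, 1))) = Add(-3, Mul(-2, -4)) = Add(-3, 8) = 5)
Function('V')(d) = Add(30, Mul(6, d)) (Function('V')(d) = Mul(6, Add(d, 5)) = Mul(6, Add(5, d)) = Add(30, Mul(6, d)))
Mul(Add(23399, Function('V')(12)), Pow(Add(31200, 10668), -1)) = Mul(Add(23399, Add(30, Mul(6, 12))), Pow(Add(31200, 10668), -1)) = Mul(Add(23399, Add(30, 72)), Pow(41868, -1)) = Mul(Add(23399, 102), Rational(1, 41868)) = Mul(23501, Rational(1, 41868)) = Rational(23501, 41868)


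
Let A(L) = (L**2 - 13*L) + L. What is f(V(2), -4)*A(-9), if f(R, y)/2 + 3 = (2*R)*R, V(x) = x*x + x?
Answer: 26082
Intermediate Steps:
V(x) = x + x**2 (V(x) = x**2 + x = x + x**2)
A(L) = L**2 - 12*L
f(R, y) = -6 + 4*R**2 (f(R, y) = -6 + 2*((2*R)*R) = -6 + 2*(2*R**2) = -6 + 4*R**2)
f(V(2), -4)*A(-9) = (-6 + 4*(2*(1 + 2))**2)*(-9*(-12 - 9)) = (-6 + 4*(2*3)**2)*(-9*(-21)) = (-6 + 4*6**2)*189 = (-6 + 4*36)*189 = (-6 + 144)*189 = 138*189 = 26082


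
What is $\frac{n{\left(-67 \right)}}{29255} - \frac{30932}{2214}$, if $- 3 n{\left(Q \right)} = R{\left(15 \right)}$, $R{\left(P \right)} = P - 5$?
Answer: $- \frac{90492304}{6477057} \approx -13.971$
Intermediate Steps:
$R{\left(P \right)} = -5 + P$
$n{\left(Q \right)} = - \frac{10}{3}$ ($n{\left(Q \right)} = - \frac{-5 + 15}{3} = \left(- \frac{1}{3}\right) 10 = - \frac{10}{3}$)
$\frac{n{\left(-67 \right)}}{29255} - \frac{30932}{2214} = - \frac{10}{3 \cdot 29255} - \frac{30932}{2214} = \left(- \frac{10}{3}\right) \frac{1}{29255} - \frac{15466}{1107} = - \frac{2}{17553} - \frac{15466}{1107} = - \frac{90492304}{6477057}$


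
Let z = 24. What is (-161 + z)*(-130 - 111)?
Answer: 33017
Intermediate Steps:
(-161 + z)*(-130 - 111) = (-161 + 24)*(-130 - 111) = -137*(-241) = 33017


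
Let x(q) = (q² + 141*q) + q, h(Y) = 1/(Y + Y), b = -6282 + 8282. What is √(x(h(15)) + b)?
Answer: √1804261/30 ≈ 44.774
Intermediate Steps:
b = 2000
h(Y) = 1/(2*Y)
x(q) = q² + 142*q
√(x(h(15)) + b) = √(((½)/15)*(142 + (½)/15) + 2000) = √(((½)*(1/15))*(142 + (½)*(1/15)) + 2000) = √((142 + 1/30)/30 + 2000) = √((1/30)*(4261/30) + 2000) = √(4261/900 + 2000) = √(1804261/900) = √1804261/30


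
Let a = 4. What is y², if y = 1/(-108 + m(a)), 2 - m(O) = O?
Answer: 1/12100 ≈ 8.2645e-5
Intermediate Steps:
m(O) = 2 - O
y = -1/110 (y = 1/(-108 + (2 - 1*4)) = 1/(-108 + (2 - 4)) = 1/(-108 - 2) = 1/(-110) = -1/110 ≈ -0.0090909)
y² = (-1/110)² = 1/12100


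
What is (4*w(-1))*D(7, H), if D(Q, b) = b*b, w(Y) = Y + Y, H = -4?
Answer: -128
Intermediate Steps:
w(Y) = 2*Y
D(Q, b) = b²
(4*w(-1))*D(7, H) = (4*(2*(-1)))*(-4)² = (4*(-2))*16 = -8*16 = -128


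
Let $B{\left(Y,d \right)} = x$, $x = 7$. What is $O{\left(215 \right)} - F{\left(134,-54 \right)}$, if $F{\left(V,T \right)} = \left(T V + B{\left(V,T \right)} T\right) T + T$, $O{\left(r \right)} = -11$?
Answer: $-411113$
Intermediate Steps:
$B{\left(Y,d \right)} = 7$
$F{\left(V,T \right)} = T + T \left(7 T + T V\right)$ ($F{\left(V,T \right)} = \left(T V + 7 T\right) T + T = \left(7 T + T V\right) T + T = T \left(7 T + T V\right) + T = T + T \left(7 T + T V\right)$)
$O{\left(215 \right)} - F{\left(134,-54 \right)} = -11 - - 54 \left(1 + 7 \left(-54\right) - 7236\right) = -11 - - 54 \left(1 - 378 - 7236\right) = -11 - \left(-54\right) \left(-7613\right) = -11 - 411102 = -411113$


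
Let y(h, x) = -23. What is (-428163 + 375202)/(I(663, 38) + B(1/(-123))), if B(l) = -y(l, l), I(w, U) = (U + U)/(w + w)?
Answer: -35113143/15287 ≈ -2296.9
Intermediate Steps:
I(w, U) = U/w (I(w, U) = (2*U)/((2*w)) = (2*U)*(1/(2*w)) = U/w)
B(l) = 23 (B(l) = -1*(-23) = 23)
(-428163 + 375202)/(I(663, 38) + B(1/(-123))) = (-428163 + 375202)/(38/663 + 23) = -52961/(38*(1/663) + 23) = -52961/(38/663 + 23) = -52961/15287/663 = -52961*663/15287 = -35113143/15287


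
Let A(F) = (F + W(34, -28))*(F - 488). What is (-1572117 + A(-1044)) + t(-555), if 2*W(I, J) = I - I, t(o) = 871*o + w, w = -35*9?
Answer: -456429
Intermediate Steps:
w = -315
t(o) = -315 + 871*o (t(o) = 871*o - 315 = -315 + 871*o)
W(I, J) = 0 (W(I, J) = (I - I)/2 = (½)*0 = 0)
A(F) = F*(-488 + F) (A(F) = (F + 0)*(F - 488) = F*(-488 + F))
(-1572117 + A(-1044)) + t(-555) = (-1572117 - 1044*(-488 - 1044)) + (-315 + 871*(-555)) = (-1572117 - 1044*(-1532)) + (-315 - 483405) = (-1572117 + 1599408) - 483720 = 27291 - 483720 = -456429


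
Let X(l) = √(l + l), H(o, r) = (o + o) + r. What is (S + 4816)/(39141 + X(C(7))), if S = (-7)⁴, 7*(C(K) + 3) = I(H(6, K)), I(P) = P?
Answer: 1977364179/10724125171 - 14434*I*√7/10724125171 ≈ 0.18438 - 3.561e-6*I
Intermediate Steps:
H(o, r) = r + 2*o (H(o, r) = 2*o + r = r + 2*o)
C(K) = -9/7 + K/7 (C(K) = -3 + (K + 2*6)/7 = -3 + (K + 12)/7 = -3 + (12 + K)/7 = -3 + (12/7 + K/7) = -9/7 + K/7)
S = 2401
X(l) = √2*√l (X(l) = √(2*l) = √2*√l)
(S + 4816)/(39141 + X(C(7))) = (2401 + 4816)/(39141 + √2*√(-9/7 + (⅐)*7)) = 7217/(39141 + √2*√(-9/7 + 1)) = 7217/(39141 + √2*√(-2/7)) = 7217/(39141 + √2*(I*√14/7)) = 7217/(39141 + 2*I*√7/7)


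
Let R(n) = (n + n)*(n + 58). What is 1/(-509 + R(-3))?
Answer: -1/839 ≈ -0.0011919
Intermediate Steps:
R(n) = 2*n*(58 + n) (R(n) = (2*n)*(58 + n) = 2*n*(58 + n))
1/(-509 + R(-3)) = 1/(-509 + 2*(-3)*(58 - 3)) = 1/(-509 + 2*(-3)*55) = 1/(-509 - 330) = 1/(-839) = -1/839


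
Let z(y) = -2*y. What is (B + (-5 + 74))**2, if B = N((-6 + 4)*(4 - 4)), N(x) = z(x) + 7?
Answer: 5776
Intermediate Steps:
N(x) = 7 - 2*x (N(x) = -2*x + 7 = 7 - 2*x)
B = 7 (B = 7 - 2*(-6 + 4)*(4 - 4) = 7 - (-4)*0 = 7 - 2*0 = 7 + 0 = 7)
(B + (-5 + 74))**2 = (7 + (-5 + 74))**2 = (7 + 69)**2 = 76**2 = 5776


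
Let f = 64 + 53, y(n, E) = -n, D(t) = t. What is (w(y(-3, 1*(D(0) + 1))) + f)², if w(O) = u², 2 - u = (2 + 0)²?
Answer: 14641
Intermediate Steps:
u = -2 (u = 2 - (2 + 0)² = 2 - 1*2² = 2 - 1*4 = 2 - 4 = -2)
w(O) = 4 (w(O) = (-2)² = 4)
f = 117
(w(y(-3, 1*(D(0) + 1))) + f)² = (4 + 117)² = 121² = 14641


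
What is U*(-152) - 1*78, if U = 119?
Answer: -18166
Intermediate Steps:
U*(-152) - 1*78 = 119*(-152) - 1*78 = -18088 - 78 = -18166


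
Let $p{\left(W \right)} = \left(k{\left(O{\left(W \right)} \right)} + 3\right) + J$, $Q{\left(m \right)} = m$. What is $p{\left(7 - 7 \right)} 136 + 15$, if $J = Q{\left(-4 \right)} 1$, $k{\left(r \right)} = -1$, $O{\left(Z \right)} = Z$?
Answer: $-257$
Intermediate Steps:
$J = -4$ ($J = \left(-4\right) 1 = -4$)
$p{\left(W \right)} = -2$ ($p{\left(W \right)} = \left(-1 + 3\right) - 4 = 2 - 4 = -2$)
$p{\left(7 - 7 \right)} 136 + 15 = \left(-2\right) 136 + 15 = -272 + 15 = -257$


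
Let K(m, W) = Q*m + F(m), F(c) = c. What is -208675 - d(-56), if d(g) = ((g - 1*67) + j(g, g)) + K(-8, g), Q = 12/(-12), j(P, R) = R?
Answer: -208496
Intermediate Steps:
Q = -1 (Q = 12*(-1/12) = -1)
K(m, W) = 0 (K(m, W) = -m + m = 0)
d(g) = -67 + 2*g (d(g) = ((g - 1*67) + g) + 0 = ((g - 67) + g) + 0 = ((-67 + g) + g) + 0 = (-67 + 2*g) + 0 = -67 + 2*g)
-208675 - d(-56) = -208675 - (-67 + 2*(-56)) = -208675 - (-67 - 112) = -208675 - 1*(-179) = -208675 + 179 = -208496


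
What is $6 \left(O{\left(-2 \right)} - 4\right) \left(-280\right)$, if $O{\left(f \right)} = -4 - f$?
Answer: $10080$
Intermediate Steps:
$6 \left(O{\left(-2 \right)} - 4\right) \left(-280\right) = 6 \left(\left(-4 - -2\right) - 4\right) \left(-280\right) = 6 \left(\left(-4 + 2\right) - 4\right) \left(-280\right) = 6 \left(-2 - 4\right) \left(-280\right) = 6 \left(-6\right) \left(-280\right) = \left(-36\right) \left(-280\right) = 10080$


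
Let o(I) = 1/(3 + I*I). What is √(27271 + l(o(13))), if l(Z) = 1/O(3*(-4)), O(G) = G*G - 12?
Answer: √118792509/66 ≈ 165.14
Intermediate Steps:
o(I) = 1/(3 + I²)
O(G) = -12 + G² (O(G) = G² - 12 = -12 + G²)
l(Z) = 1/132 (l(Z) = 1/(-12 + (3*(-4))²) = 1/(-12 + (-12)²) = 1/(-12 + 144) = 1/132)
√(27271 + l(o(13))) = √(27271 + 1/132) = √(3599773/132) = √118792509/66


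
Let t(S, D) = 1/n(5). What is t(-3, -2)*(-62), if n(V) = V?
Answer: -62/5 ≈ -12.400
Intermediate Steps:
t(S, D) = ⅕ (t(S, D) = 1/5 = ⅕)
t(-3, -2)*(-62) = (⅕)*(-62) = -62/5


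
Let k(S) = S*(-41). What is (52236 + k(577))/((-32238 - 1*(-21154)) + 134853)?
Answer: 28579/123769 ≈ 0.23091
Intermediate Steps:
k(S) = -41*S
(52236 + k(577))/((-32238 - 1*(-21154)) + 134853) = (52236 - 41*577)/((-32238 - 1*(-21154)) + 134853) = (52236 - 23657)/((-32238 + 21154) + 134853) = 28579/(-11084 + 134853) = 28579/123769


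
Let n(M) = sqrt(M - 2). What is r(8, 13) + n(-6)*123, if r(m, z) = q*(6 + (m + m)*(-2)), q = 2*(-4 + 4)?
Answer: 246*I*sqrt(2) ≈ 347.9*I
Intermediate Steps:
q = 0 (q = 2*0 = 0)
n(M) = sqrt(-2 + M)
r(m, z) = 0 (r(m, z) = 0*(6 + (m + m)*(-2)) = 0*(6 + (2*m)*(-2)) = 0*(6 - 4*m) = 0)
r(8, 13) + n(-6)*123 = 0 + sqrt(-2 - 6)*123 = 0 + sqrt(-8)*123 = 0 + (2*I*sqrt(2))*123 = 0 + 246*I*sqrt(2) = 246*I*sqrt(2)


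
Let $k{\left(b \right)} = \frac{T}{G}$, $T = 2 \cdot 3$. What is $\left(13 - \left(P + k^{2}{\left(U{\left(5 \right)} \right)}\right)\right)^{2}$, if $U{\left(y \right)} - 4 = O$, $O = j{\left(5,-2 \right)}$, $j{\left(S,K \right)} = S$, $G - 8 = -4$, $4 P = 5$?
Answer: $\frac{361}{4} \approx 90.25$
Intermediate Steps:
$P = \frac{5}{4}$ ($P = \frac{1}{4} \cdot 5 = \frac{5}{4} \approx 1.25$)
$T = 6$
$G = 4$ ($G = 8 - 4 = 4$)
$O = 5$
$U{\left(y \right)} = 9$ ($U{\left(y \right)} = 4 + 5 = 9$)
$k{\left(b \right)} = \frac{3}{2}$ ($k{\left(b \right)} = \frac{6}{4} = 6 \cdot \frac{1}{4} = \frac{3}{2}$)
$\left(13 - \left(P + k^{2}{\left(U{\left(5 \right)} \right)}\right)\right)^{2} = \left(13 - \left(\frac{5}{4} + \left(\frac{3}{2}\right)^{2}\right)\right)^{2} = \left(13 - \left(\frac{5}{4} + \frac{9}{4}\right)\right)^{2} = \left(13 - \frac{7}{2}\right)^{2} = \left(\frac{19}{2}\right)^{2} = \frac{361}{4}$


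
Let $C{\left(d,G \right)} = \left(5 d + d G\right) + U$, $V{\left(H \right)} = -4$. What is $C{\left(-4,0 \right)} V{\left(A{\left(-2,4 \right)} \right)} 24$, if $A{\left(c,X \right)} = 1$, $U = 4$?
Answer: $1536$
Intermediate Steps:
$C{\left(d,G \right)} = 4 + 5 d + G d$ ($C{\left(d,G \right)} = \left(5 d + d G\right) + 4 = \left(5 d + G d\right) + 4 = 4 + 5 d + G d$)
$C{\left(-4,0 \right)} V{\left(A{\left(-2,4 \right)} \right)} 24 = \left(4 + 5 \left(-4\right) + 0 \left(-4\right)\right) \left(-4\right) 24 = \left(4 - 20 + 0\right) \left(-4\right) 24 = \left(-16\right) \left(-4\right) 24 = 64 \cdot 24 = 1536$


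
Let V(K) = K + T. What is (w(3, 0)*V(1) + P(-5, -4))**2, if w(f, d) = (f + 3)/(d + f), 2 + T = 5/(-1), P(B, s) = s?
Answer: 256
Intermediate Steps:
T = -7 (T = -2 + 5/(-1) = -2 + 5*(-1) = -2 - 5 = -7)
w(f, d) = (3 + f)/(d + f)
V(K) = -7 + K (V(K) = K - 7 = -7 + K)
(w(3, 0)*V(1) + P(-5, -4))**2 = (((3 + 3)/(0 + 3))*(-7 + 1) - 4)**2 = ((6/3)*(-6) - 4)**2 = (((1/3)*6)*(-6) - 4)**2 = (2*(-6) - 4)**2 = (-12 - 4)**2 = (-16)**2 = 256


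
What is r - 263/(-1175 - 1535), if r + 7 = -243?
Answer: -677237/2710 ≈ -249.90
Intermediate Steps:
r = -250 (r = -7 - 243 = -250)
r - 263/(-1175 - 1535) = -250 - 263/(-1175 - 1535) = -250 - 263/(-2710) = -250 - 263*(-1/2710) = -250 + 263/2710 = -677237/2710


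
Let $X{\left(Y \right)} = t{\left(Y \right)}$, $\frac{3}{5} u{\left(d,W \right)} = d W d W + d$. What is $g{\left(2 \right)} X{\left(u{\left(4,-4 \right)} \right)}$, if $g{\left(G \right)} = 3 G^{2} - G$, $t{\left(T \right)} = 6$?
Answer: $60$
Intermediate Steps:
$g{\left(G \right)} = - G + 3 G^{2}$
$u{\left(d,W \right)} = \frac{5 d}{3} + \frac{5 W^{2} d^{2}}{3}$ ($u{\left(d,W \right)} = \frac{5 \left(d W d W + d\right)}{3} = \frac{5 \left(W d d W + d\right)}{3} = \frac{5 \left(W d^{2} W + d\right)}{3} = \frac{5 \left(W^{2} d^{2} + d\right)}{3} = \frac{5 \left(d + W^{2} d^{2}\right)}{3} = \frac{5 d}{3} + \frac{5 W^{2} d^{2}}{3}$)
$X{\left(Y \right)} = 6$
$g{\left(2 \right)} X{\left(u{\left(4,-4 \right)} \right)} = 2 \left(-1 + 3 \cdot 2\right) 6 = 2 \left(-1 + 6\right) 6 = 2 \cdot 5 \cdot 6 = 10 \cdot 6 = 60$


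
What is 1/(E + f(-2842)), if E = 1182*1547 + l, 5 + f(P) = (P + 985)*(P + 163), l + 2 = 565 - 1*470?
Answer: 1/6803545 ≈ 1.4698e-7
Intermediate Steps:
l = 93 (l = -2 + (565 - 1*470) = -2 + (565 - 470) = -2 + 95 = 93)
f(P) = -5 + (163 + P)*(985 + P) (f(P) = -5 + (P + 985)*(P + 163) = -5 + (985 + P)*(163 + P) = -5 + (163 + P)*(985 + P))
E = 1828647 (E = 1182*1547 + 93 = 1828554 + 93 = 1828647)
1/(E + f(-2842)) = 1/(1828647 + (160550 + (-2842)² + 1148*(-2842))) = 1/(1828647 + (160550 + 8076964 - 3262616)) = 1/(1828647 + 4974898) = 1/6803545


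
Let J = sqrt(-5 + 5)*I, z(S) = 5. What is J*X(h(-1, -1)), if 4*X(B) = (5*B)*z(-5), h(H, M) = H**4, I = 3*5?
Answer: 0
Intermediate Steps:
I = 15
J = 0 (J = sqrt(-5 + 5)*15 = sqrt(0)*15 = 0*15 = 0)
X(B) = 25*B/4 (X(B) = ((5*B)*5)/4 = (25*B)/4 = 25*B/4)
J*X(h(-1, -1)) = 0*((25/4)*(-1)**4) = 0*((25/4)*1) = 0*(25/4) = 0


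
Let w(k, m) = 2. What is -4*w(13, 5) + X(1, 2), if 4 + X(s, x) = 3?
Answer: -9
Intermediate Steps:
X(s, x) = -1 (X(s, x) = -4 + 3 = -1)
-4*w(13, 5) + X(1, 2) = -4*2 - 1 = -8 - 1 = -9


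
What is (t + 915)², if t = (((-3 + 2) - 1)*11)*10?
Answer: 483025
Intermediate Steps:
t = -220 (t = ((-1 - 1)*11)*10 = -2*11*10 = -22*10 = -220)
(t + 915)² = (-220 + 915)² = 695² = 483025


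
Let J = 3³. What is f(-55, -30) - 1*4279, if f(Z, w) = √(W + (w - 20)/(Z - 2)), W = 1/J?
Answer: -4279 + √26733/171 ≈ -4278.0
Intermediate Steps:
J = 27
W = 1/27 ≈ 0.037037
f(Z, w) = √(1/27 + (-20 + w)/(-2 + Z)) (f(Z, w) = √(1/27 + (w - 20)/(Z - 2)) = √(1/27 + (-20 + w)/(-2 + Z)))
f(-55, -30) - 1*4279 = √3*√((-542 - 55 + 27*(-30))/(-2 - 55))/9 - 1*4279 = √3*√((-542 - 55 - 810)/(-57))/9 - 4279 = √3*√(-1/57*(-1407))/9 - 4279 = √3*√(469/19)/9 - 4279 = √3*(√8911/19)/9 - 4279 = √26733/171 - 4279 = -4279 + √26733/171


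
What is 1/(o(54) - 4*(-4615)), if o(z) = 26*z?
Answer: 1/19864 ≈ 5.0342e-5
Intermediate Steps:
1/(o(54) - 4*(-4615)) = 1/(26*54 - 4*(-4615)) = 1/(1404 + 18460) = 1/19864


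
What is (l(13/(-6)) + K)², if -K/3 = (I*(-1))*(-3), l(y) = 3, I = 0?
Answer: 9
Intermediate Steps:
K = 0 (K = -3*0*(-1)*(-3) = -0*(-3) = -3*0 = 0)
(l(13/(-6)) + K)² = (3 + 0)² = 3² = 9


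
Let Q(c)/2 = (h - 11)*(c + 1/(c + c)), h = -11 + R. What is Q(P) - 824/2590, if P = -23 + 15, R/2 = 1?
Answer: 834451/2590 ≈ 322.18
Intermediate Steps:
R = 2 (R = 2*1 = 2)
h = -9 (h = -11 + 2 = -9)
P = -8
Q(c) = -40*c - 20/c (Q(c) = 2*((-9 - 11)*(c + 1/(c + c))) = 2*(-20*(c + 1/(2*c))) = 2*(-20*c - 10/c) = -40*c - 20/c)
Q(P) - 824/2590 = (-40*(-8) - 20/(-8)) - 824/2590 = (320 - 20*(-⅛)) - 824*1/2590 = (320 + 5/2) - 412/1295 = 645/2 - 412/1295 = 834451/2590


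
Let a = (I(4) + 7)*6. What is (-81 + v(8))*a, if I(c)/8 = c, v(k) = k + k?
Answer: -15210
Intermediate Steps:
v(k) = 2*k
I(c) = 8*c
a = 234 (a = (8*4 + 7)*6 = (32 + 7)*6 = 39*6 = 234)
(-81 + v(8))*a = (-81 + 2*8)*234 = (-81 + 16)*234 = -65*234 = -15210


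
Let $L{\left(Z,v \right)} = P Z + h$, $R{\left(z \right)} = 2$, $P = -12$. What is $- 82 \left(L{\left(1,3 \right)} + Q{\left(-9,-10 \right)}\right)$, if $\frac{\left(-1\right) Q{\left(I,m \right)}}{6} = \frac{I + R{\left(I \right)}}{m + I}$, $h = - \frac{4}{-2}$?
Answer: $\frac{19024}{19} \approx 1001.3$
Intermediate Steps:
$h = 2$ ($h = \left(-4\right) \left(- \frac{1}{2}\right) = 2$)
$L{\left(Z,v \right)} = 2 - 12 Z$ ($L{\left(Z,v \right)} = - 12 Z + 2 = 2 - 12 Z$)
$Q{\left(I,m \right)} = - \frac{6 \left(2 + I\right)}{I + m}$ ($Q{\left(I,m \right)} = - 6 \frac{I + 2}{m + I} = - 6 \frac{2 + I}{I + m} = - \frac{6 \left(2 + I\right)}{I + m}$)
$- 82 \left(L{\left(1,3 \right)} + Q{\left(-9,-10 \right)}\right) = - 82 \left(\left(2 - 12\right) + \frac{6 \left(-2 - -9\right)}{-9 - 10}\right) = - 82 \left(\left(2 - 12\right) + \frac{6 \left(-2 + 9\right)}{-19}\right) = - 82 \left(-10 + 6 \left(- \frac{1}{19}\right) 7\right) = - 82 \left(-10 - \frac{42}{19}\right) = \left(-82\right) \left(- \frac{232}{19}\right) = \frac{19024}{19}$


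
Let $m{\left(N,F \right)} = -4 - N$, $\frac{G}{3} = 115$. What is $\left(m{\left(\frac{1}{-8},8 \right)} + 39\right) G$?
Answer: $\frac{96945}{8} \approx 12118.0$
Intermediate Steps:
$G = 345$ ($G = 3 \cdot 115 = 345$)
$\left(m{\left(\frac{1}{-8},8 \right)} + 39\right) G = \left(\left(-4 - \frac{1}{-8}\right) + 39\right) 345 = \left(\left(-4 - - \frac{1}{8}\right) + 39\right) 345 = \left(\left(-4 + \frac{1}{8}\right) + 39\right) 345 = \left(- \frac{31}{8} + 39\right) 345 = \frac{281}{8} \cdot 345 = \frac{96945}{8}$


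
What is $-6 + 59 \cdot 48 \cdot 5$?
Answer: $14154$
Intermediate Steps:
$-6 + 59 \cdot 48 \cdot 5 = -6 + 59 \cdot 240 = -6 + 14160 = 14154$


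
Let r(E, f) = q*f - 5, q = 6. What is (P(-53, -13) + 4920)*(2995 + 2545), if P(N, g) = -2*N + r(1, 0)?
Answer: 27816340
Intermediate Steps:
r(E, f) = -5 + 6*f (r(E, f) = 6*f - 5 = -5 + 6*f)
P(N, g) = -5 - 2*N (P(N, g) = -2*N + (-5 + 6*0) = -2*N + (-5 + 0) = -2*N - 5 = -5 - 2*N)
(P(-53, -13) + 4920)*(2995 + 2545) = ((-5 - 2*(-53)) + 4920)*(2995 + 2545) = ((-5 + 106) + 4920)*5540 = (101 + 4920)*5540 = 5021*5540 = 27816340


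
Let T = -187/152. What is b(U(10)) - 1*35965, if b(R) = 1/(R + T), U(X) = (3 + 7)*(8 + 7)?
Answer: -813276393/22613 ≈ -35965.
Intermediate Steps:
U(X) = 150 (U(X) = 10*15 = 150)
T = -187/152 (T = -187*1/152 = -187/152 ≈ -1.2303)
b(R) = 1/(-187/152 + R) (b(R) = 1/(R - 187/152) = 1/(-187/152 + R))
b(U(10)) - 1*35965 = 152/(-187 + 152*150) - 1*35965 = 152/(-187 + 22800) - 35965 = 152/22613 - 35965 = -813276393/22613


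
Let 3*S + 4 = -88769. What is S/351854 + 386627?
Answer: 136036226867/351854 ≈ 3.8663e+5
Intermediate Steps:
S = -29591 (S = -4/3 + (⅓)*(-88769) = -4/3 - 88769/3 = -29591)
S/351854 + 386627 = -29591/351854 + 386627 = 136036226867/351854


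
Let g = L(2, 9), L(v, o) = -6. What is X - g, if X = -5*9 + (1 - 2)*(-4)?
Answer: -35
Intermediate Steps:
g = -6
X = -41 (X = -45 - 1*(-4) = -45 + 4 = -41)
X - g = -41 - 1*(-6) = -41 + 6 = -35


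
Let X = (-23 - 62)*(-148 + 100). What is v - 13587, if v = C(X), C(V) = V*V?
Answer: 16632813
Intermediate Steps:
X = 4080 (X = -85*(-48) = 4080)
C(V) = V²
v = 16646400 (v = 4080² = 16646400)
v - 13587 = 16646400 - 13587 = 16632813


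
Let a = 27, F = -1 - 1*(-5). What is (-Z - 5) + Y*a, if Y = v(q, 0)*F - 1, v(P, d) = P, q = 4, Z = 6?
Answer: 394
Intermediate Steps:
F = 4 (F = -1 + 5 = 4)
Y = 15 (Y = 4*4 - 1 = 16 - 1 = 15)
(-Z - 5) + Y*a = (-1*6 - 5) + 15*27 = (-6 - 5) + 405 = -11 + 405 = 394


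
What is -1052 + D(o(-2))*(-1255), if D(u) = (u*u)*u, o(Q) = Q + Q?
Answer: 79268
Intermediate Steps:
o(Q) = 2*Q
D(u) = u**3 (D(u) = u**2*u = u**3)
-1052 + D(o(-2))*(-1255) = -1052 + (2*(-2))**3*(-1255) = -1052 + (-4)**3*(-1255) = -1052 - 64*(-1255) = -1052 + 80320 = 79268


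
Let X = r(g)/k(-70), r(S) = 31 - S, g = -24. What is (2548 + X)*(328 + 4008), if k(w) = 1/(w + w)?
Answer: -22339072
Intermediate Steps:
k(w) = 1/(2*w)
X = -7700 (X = (31 - 1*(-24))/(((1/2)/(-70))) = (31 + 24)/(((1/2)*(-1/70))) = 55/(-1/140) = 55*(-140) = -7700)
(2548 + X)*(328 + 4008) = (2548 - 7700)*(328 + 4008) = -5152*4336 = -22339072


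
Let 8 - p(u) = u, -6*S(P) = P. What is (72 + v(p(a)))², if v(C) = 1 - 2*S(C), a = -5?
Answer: 53824/9 ≈ 5980.4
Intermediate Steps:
S(P) = -P/6
p(u) = 8 - u
v(C) = 1 + C/3 (v(C) = 1 - (-1)*C/3 = 1 + C/3)
(72 + v(p(a)))² = (72 + (1 + (8 - 1*(-5))/3))² = (72 + (1 + (8 + 5)/3))² = (72 + (1 + (⅓)*13))² = (72 + (1 + 13/3))² = (72 + 16/3)² = (232/3)² = 53824/9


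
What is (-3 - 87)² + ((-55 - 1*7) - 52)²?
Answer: 21096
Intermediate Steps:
(-3 - 87)² + ((-55 - 1*7) - 52)² = (-90)² + ((-55 - 7) - 52)² = 8100 + (-62 - 52)² = 8100 + (-114)² = 8100 + 12996 = 21096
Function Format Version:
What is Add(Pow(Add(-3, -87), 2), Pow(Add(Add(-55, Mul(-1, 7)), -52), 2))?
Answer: 21096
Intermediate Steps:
Add(Pow(Add(-3, -87), 2), Pow(Add(Add(-55, Mul(-1, 7)), -52), 2)) = Add(Pow(-90, 2), Pow(Add(Add(-55, -7), -52), 2)) = Add(8100, Pow(Add(-62, -52), 2)) = Add(8100, Pow(-114, 2)) = Add(8100, 12996) = 21096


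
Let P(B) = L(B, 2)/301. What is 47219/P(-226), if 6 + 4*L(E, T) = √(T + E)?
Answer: -85277514/65 - 56851676*I*√14/65 ≈ -1.312e+6 - 3.2726e+6*I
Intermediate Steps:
L(E, T) = -3/2 + √(E + T)/4 (L(E, T) = -3/2 + √(T + E)/4 = -3/2 + √(E + T)/4)
P(B) = -3/602 + √(2 + B)/1204 (P(B) = (-3/2 + √(B + 2)/4)/301 = (-3/2 + √(2 + B)/4)*(1/301) = -3/602 + √(2 + B)/1204)
47219/P(-226) = 47219/(-3/602 + √(2 - 226)/1204) = 47219/(-3/602 + √(-224)/1204) = 47219/(-3/602 + (4*I*√14)/1204) = 47219/(-3/602 + I*√14/301)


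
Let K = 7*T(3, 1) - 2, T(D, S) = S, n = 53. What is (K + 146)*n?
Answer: 8003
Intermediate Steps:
K = 5 (K = 7*1 - 2 = 7 - 2 = 5)
(K + 146)*n = (5 + 146)*53 = 151*53 = 8003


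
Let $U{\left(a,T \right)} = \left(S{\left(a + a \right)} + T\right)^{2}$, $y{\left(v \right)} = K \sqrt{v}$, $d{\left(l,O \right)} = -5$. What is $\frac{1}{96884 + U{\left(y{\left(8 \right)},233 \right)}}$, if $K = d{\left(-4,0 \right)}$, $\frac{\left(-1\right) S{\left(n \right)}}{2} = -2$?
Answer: $\frac{1}{153053} \approx 6.5337 \cdot 10^{-6}$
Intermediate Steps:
$S{\left(n \right)} = 4$ ($S{\left(n \right)} = \left(-2\right) \left(-2\right) = 4$)
$K = -5$
$y{\left(v \right)} = - 5 \sqrt{v}$
$U{\left(a,T \right)} = \left(4 + T\right)^{2}$
$\frac{1}{96884 + U{\left(y{\left(8 \right)},233 \right)}} = \frac{1}{96884 + \left(4 + 233\right)^{2}} = \frac{1}{96884 + 237^{2}} = \frac{1}{96884 + 56169} = \frac{1}{153053}$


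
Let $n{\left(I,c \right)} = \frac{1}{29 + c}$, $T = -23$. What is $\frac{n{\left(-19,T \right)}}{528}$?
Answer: $\frac{1}{3168} \approx 0.00031566$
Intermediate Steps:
$\frac{n{\left(-19,T \right)}}{528} = \frac{1}{\left(29 - 23\right) 528} = \frac{1}{6} \cdot \frac{1}{528} = \frac{1}{3168}$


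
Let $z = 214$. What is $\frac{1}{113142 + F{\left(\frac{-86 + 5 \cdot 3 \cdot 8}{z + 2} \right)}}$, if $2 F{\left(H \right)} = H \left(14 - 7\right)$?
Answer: $\frac{216}{24438791} \approx 8.8384 \cdot 10^{-6}$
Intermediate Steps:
$F{\left(H \right)} = \frac{7 H}{2}$ ($F{\left(H \right)} = \frac{H \left(14 - 7\right)}{2} = \frac{H 7}{2} = \frac{7 H}{2}$)
$\frac{1}{113142 + F{\left(\frac{-86 + 5 \cdot 3 \cdot 8}{z + 2} \right)}} = \frac{1}{113142 + \frac{7 \frac{-86 + 5 \cdot 3 \cdot 8}{214 + 2}}{2}} = \frac{1}{113142 + \frac{7 \frac{-86 + 15 \cdot 8}{216}}{2}} = \frac{1}{113142 + \frac{7 \left(-86 + 120\right) \frac{1}{216}}{2}} = \frac{1}{113142 + \frac{7 \cdot 34 \cdot \frac{1}{216}}{2}} = \frac{1}{113142 + \frac{7}{2} \cdot \frac{17}{108}} = \frac{1}{113142 + \frac{119}{216}} = \frac{1}{\frac{24438791}{216}} = \frac{216}{24438791}$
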